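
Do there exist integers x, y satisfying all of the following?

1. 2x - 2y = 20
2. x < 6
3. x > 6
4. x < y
No

A contradictory subset is {x < 6, x > 6}. No integer assignment can satisfy these jointly:

  - x < 6: bounds one variable relative to a constant
  - x > 6: bounds one variable relative to a constant

Direct contradiction: the bounds on x require x ≥ 7 and x ≤ 5 simultaneously, which is empty.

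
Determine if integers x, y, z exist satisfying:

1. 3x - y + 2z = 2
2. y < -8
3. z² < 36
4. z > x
Yes

Take x = -2, y = -10, z = -1. Substituting into each constraint:
  (1) 3(-2) + 10 + 2(-1) = 2 ✓
  (2) -10 < -8 ✓
  (3) z² = (-1)² = 1, and 1 < 36 ✓
  (4) -1 > -2 ✓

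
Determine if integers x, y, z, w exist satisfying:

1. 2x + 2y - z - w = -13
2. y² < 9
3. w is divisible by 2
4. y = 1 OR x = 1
Yes

Take x = 1, y = 0, z = 15, w = 0. Substituting into each constraint:
  (1) 2(1) + 2(0) + (-15) + 0 = -13 ✓
  (2) y² = (0)² = 0, and 0 < 9 ✓
  (3) 0 = 2 × 0, remainder 0 ✓
  (4) x = 1, target 1 ✓ (second branch holds)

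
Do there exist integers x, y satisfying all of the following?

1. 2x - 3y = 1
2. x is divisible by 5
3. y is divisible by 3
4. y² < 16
Yes

Take x = 5, y = 3. Substituting into each constraint:
  (1) 2(5) - 3(3) = 1 ✓
  (2) 5 = 5 × 1, remainder 0 ✓
  (3) 3 = 3 × 1, remainder 0 ✓
  (4) y² = (3)² = 9, and 9 < 16 ✓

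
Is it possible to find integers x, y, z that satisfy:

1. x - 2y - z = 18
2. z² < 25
Yes

Take x = 0, y = -9, z = 0. Substituting into each constraint:
  (1) 0 - 2(-9) + 0 = 18 ✓
  (2) z² = (0)² = 0, and 0 < 25 ✓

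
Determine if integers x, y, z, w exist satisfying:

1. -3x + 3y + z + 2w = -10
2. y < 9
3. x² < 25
Yes

Take x = 0, y = 0, z = -10, w = 0. Substituting into each constraint:
  (1) -3(0) + 3(0) + (-10) + 2(0) = -10 ✓
  (2) 0 < 9 ✓
  (3) x² = (0)² = 0, and 0 < 25 ✓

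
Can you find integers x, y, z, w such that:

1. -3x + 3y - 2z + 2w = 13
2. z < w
Yes

Take x = -3, y = 0, z = -2, w = 0. Substituting into each constraint:
  (1) -3(-3) + 3(0) - 2(-2) + 2(0) = 13 ✓
  (2) -2 < 0 ✓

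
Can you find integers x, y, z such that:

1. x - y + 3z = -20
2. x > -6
Yes

Take x = 1, y = 0, z = -7. Substituting into each constraint:
  (1) 1 + 0 + 3(-7) = -20 ✓
  (2) 1 > -6 ✓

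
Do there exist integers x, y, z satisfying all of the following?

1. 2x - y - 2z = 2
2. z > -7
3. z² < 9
Yes

Take x = 0, y = -2, z = 0. Substituting into each constraint:
  (1) 2(0) + 2 - 2(0) = 2 ✓
  (2) 0 > -7 ✓
  (3) z² = (0)² = 0, and 0 < 9 ✓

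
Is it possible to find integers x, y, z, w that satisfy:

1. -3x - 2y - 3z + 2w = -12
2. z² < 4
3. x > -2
Yes

Take x = 4, y = 0, z = 0, w = 0. Substituting into each constraint:
  (1) -3(4) - 2(0) - 3(0) + 2(0) = -12 ✓
  (2) z² = (0)² = 0, and 0 < 4 ✓
  (3) 4 > -2 ✓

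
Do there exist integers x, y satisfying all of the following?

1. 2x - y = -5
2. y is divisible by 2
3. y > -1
No

A contradictory subset is {2x - y = -5, y is divisible by 2}. No integer assignment can satisfy these jointly:

  - 2x - y = -5: is a linear equation tying the variables together
  - y is divisible by 2: restricts y to multiples of 2

Modular obstruction: writing y = 2y', every remaining term of the linear equation is divisible by 2, so the left side is ≡ 0 (mod 2); but the right side -5 ≡ 1 (mod 2). No integers can satisfy it.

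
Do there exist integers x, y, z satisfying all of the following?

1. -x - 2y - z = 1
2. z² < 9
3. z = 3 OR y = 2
Yes

Take x = -4, y = 2, z = -1. Substituting into each constraint:
  (1) 4 - 2(2) + 1 = 1 ✓
  (2) z² = (-1)² = 1, and 1 < 9 ✓
  (3) y = 2, target 2 ✓ (second branch holds)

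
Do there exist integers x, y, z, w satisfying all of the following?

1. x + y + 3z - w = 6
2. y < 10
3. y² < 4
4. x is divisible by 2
Yes

Take x = 0, y = 0, z = 2, w = 0. Substituting into each constraint:
  (1) 0 + 0 + 3(2) + 0 = 6 ✓
  (2) 0 < 10 ✓
  (3) y² = (0)² = 0, and 0 < 4 ✓
  (4) 0 = 2 × 0, remainder 0 ✓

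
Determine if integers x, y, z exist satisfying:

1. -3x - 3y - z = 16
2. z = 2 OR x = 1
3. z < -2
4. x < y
Yes

Take x = 1, y = 2, z = -25. Substituting into each constraint:
  (1) -3(1) - 3(2) + 25 = 16 ✓
  (2) x = 1, target 1 ✓ (second branch holds)
  (3) -25 < -2 ✓
  (4) 1 < 2 ✓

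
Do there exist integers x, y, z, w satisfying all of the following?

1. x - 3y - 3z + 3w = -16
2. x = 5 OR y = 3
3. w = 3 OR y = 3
Yes

Take x = 2, y = 3, z = 3, w = 0. Substituting into each constraint:
  (1) 2 - 3(3) - 3(3) + 3(0) = -16 ✓
  (2) y = 3, target 3 ✓ (second branch holds)
  (3) y = 3, target 3 ✓ (second branch holds)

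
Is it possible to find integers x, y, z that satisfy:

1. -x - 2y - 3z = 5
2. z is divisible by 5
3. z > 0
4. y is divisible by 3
Yes

Take x = -20, y = 0, z = 5. Substituting into each constraint:
  (1) 20 - 2(0) - 3(5) = 5 ✓
  (2) 5 = 5 × 1, remainder 0 ✓
  (3) 5 > 0 ✓
  (4) 0 = 3 × 0, remainder 0 ✓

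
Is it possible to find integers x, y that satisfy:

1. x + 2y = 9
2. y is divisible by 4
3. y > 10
Yes

Take x = -15, y = 12. Substituting into each constraint:
  (1) (-15) + 2(12) = 9 ✓
  (2) 12 = 4 × 3, remainder 0 ✓
  (3) 12 > 10 ✓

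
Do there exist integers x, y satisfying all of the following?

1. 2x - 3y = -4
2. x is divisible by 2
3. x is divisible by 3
No

A contradictory subset is {2x - 3y = -4, x is divisible by 3}. No integer assignment can satisfy these jointly:

  - 2x - 3y = -4: is a linear equation tying the variables together
  - x is divisible by 3: restricts x to multiples of 3

Modular obstruction: writing x = 3x', every remaining term of the linear equation is divisible by 3, so the left side is ≡ 0 (mod 3); but the right side -4 ≡ 2 (mod 3). No integers can satisfy it.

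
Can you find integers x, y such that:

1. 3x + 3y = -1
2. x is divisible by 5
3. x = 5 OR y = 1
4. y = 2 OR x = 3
No

Even the single constraint (3x + 3y = -1) is infeasible over the integers.

  - 3x + 3y = -1: every term on the left is divisible by 3, so the LHS ≡ 0 (mod 3), but the RHS -1 is not — no integer solution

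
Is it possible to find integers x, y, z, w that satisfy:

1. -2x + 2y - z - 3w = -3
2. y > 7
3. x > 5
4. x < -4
No

A contradictory subset is {x > 5, x < -4}. No integer assignment can satisfy these jointly:

  - x > 5: bounds one variable relative to a constant
  - x < -4: bounds one variable relative to a constant

Direct contradiction: the bounds on x require x ≥ 6 and x ≤ -5 simultaneously, which is empty.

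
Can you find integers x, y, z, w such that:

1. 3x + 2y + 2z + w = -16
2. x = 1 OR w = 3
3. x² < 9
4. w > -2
Yes

Take x = 1, y = 0, z = -9, w = -1. Substituting into each constraint:
  (1) 3(1) + 2(0) + 2(-9) + (-1) = -16 ✓
  (2) x = 1, target 1 ✓ (first branch holds)
  (3) x² = (1)² = 1, and 1 < 9 ✓
  (4) -1 > -2 ✓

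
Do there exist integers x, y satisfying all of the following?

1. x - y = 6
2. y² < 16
Yes

Take x = 6, y = 0. Substituting into each constraint:
  (1) 6 + 0 = 6 ✓
  (2) y² = (0)² = 0, and 0 < 16 ✓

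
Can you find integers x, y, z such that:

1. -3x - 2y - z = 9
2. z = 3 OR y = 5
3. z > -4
Yes

Take x = -6, y = 5, z = -1. Substituting into each constraint:
  (1) -3(-6) - 2(5) + 1 = 9 ✓
  (2) y = 5, target 5 ✓ (second branch holds)
  (3) -1 > -4 ✓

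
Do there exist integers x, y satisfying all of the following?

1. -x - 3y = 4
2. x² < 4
Yes

Take x = -1, y = -1. Substituting into each constraint:
  (1) 1 - 3(-1) = 4 ✓
  (2) x² = (-1)² = 1, and 1 < 4 ✓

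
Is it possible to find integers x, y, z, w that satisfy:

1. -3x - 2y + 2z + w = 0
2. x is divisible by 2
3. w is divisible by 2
Yes

Take x = 0, y = 0, z = 0, w = 0. Substituting into each constraint:
  (1) -3(0) - 2(0) + 2(0) + 0 = 0 ✓
  (2) 0 = 2 × 0, remainder 0 ✓
  (3) 0 = 2 × 0, remainder 0 ✓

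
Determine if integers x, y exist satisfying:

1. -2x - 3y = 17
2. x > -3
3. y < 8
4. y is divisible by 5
Yes

Take x = -1, y = -5. Substituting into each constraint:
  (1) -2(-1) - 3(-5) = 17 ✓
  (2) -1 > -3 ✓
  (3) -5 < 8 ✓
  (4) -5 = 5 × -1, remainder 0 ✓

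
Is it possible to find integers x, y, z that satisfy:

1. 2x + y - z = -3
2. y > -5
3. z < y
Yes

Take x = -2, y = 1, z = 0. Substituting into each constraint:
  (1) 2(-2) + 1 + 0 = -3 ✓
  (2) 1 > -5 ✓
  (3) 0 < 1 ✓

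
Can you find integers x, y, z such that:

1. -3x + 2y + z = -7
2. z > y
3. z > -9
Yes

Take x = 3, y = 0, z = 2. Substituting into each constraint:
  (1) -3(3) + 2(0) + 2 = -7 ✓
  (2) 2 > 0 ✓
  (3) 2 > -9 ✓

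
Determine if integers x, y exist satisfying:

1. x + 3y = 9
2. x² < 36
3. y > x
Yes

Take x = 0, y = 3. Substituting into each constraint:
  (1) 0 + 3(3) = 9 ✓
  (2) x² = (0)² = 0, and 0 < 36 ✓
  (3) 3 > 0 ✓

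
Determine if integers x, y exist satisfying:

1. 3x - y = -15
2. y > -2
Yes

Take x = 0, y = 15. Substituting into each constraint:
  (1) 3(0) + (-15) = -15 ✓
  (2) 15 > -2 ✓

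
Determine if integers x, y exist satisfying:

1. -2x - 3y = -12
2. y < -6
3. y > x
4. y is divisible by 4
No

A contradictory subset is {-2x - 3y = -12, y < -6, y > x}. No integer assignment can satisfy these jointly:

  - -2x - 3y = -12: is a linear equation tying the variables together
  - y < -6: bounds one variable relative to a constant
  - y > x: bounds one variable relative to another variable

Propagating the comparison: x < y and y ≤ -7 give x ≤ -8. Range argument: with x ∈ [−∞, -8], y ∈ [−∞, -7], the left side of the equation is at least 37, but the right side is -12 < 37. No integer solution exists.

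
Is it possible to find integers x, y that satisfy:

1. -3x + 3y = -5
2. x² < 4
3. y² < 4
No

Even the single constraint (-3x + 3y = -5) is infeasible over the integers.

  - -3x + 3y = -5: every term on the left is divisible by 3, so the LHS ≡ 0 (mod 3), but the RHS -5 is not — no integer solution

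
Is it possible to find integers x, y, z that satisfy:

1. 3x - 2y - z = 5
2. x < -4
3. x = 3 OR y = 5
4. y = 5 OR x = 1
Yes

Take x = -5, y = 5, z = -30. Substituting into each constraint:
  (1) 3(-5) - 2(5) + 30 = 5 ✓
  (2) -5 < -4 ✓
  (3) y = 5, target 5 ✓ (second branch holds)
  (4) y = 5, target 5 ✓ (first branch holds)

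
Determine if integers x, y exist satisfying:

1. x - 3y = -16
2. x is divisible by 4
Yes

Take x = -4, y = 4. Substituting into each constraint:
  (1) (-4) - 3(4) = -16 ✓
  (2) -4 = 4 × -1, remainder 0 ✓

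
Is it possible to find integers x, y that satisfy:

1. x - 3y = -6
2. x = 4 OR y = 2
Yes

Take x = 0, y = 2. Substituting into each constraint:
  (1) 0 - 3(2) = -6 ✓
  (2) y = 2, target 2 ✓ (second branch holds)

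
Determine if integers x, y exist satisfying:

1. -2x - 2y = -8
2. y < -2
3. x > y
Yes

Take x = 7, y = -3. Substituting into each constraint:
  (1) -2(7) - 2(-3) = -8 ✓
  (2) -3 < -2 ✓
  (3) 7 > -3 ✓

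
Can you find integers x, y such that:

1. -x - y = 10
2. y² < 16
Yes

Take x = -10, y = 0. Substituting into each constraint:
  (1) 10 + 0 = 10 ✓
  (2) y² = (0)² = 0, and 0 < 16 ✓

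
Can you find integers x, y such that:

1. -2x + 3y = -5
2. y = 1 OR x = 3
Yes

Take x = 4, y = 1. Substituting into each constraint:
  (1) -2(4) + 3(1) = -5 ✓
  (2) y = 1, target 1 ✓ (first branch holds)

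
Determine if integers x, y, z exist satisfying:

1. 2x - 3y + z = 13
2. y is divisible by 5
Yes

Take x = 6, y = 0, z = 1. Substituting into each constraint:
  (1) 2(6) - 3(0) + 1 = 13 ✓
  (2) 0 = 5 × 0, remainder 0 ✓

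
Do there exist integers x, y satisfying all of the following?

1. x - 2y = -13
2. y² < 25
Yes

Take x = -13, y = 0. Substituting into each constraint:
  (1) (-13) - 2(0) = -13 ✓
  (2) y² = (0)² = 0, and 0 < 25 ✓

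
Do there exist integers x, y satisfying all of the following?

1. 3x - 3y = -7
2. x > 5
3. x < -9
No

Even the single constraint (3x - 3y = -7) is infeasible over the integers.

  - 3x - 3y = -7: every term on the left is divisible by 3, so the LHS ≡ 0 (mod 3), but the RHS -7 is not — no integer solution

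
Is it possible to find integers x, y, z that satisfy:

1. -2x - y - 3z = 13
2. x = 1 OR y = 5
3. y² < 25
Yes

Take x = 1, y = 3, z = -6. Substituting into each constraint:
  (1) -2(1) + (-3) - 3(-6) = 13 ✓
  (2) x = 1, target 1 ✓ (first branch holds)
  (3) y² = (3)² = 9, and 9 < 25 ✓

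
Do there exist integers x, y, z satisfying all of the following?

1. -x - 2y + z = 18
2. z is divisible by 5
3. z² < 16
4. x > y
Yes

Take x = 0, y = -9, z = 0. Substituting into each constraint:
  (1) 0 - 2(-9) + 0 = 18 ✓
  (2) 0 = 5 × 0, remainder 0 ✓
  (3) z² = (0)² = 0, and 0 < 16 ✓
  (4) 0 > -9 ✓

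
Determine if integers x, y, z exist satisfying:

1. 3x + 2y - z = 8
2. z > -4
Yes

Take x = 3, y = 0, z = 1. Substituting into each constraint:
  (1) 3(3) + 2(0) + (-1) = 8 ✓
  (2) 1 > -4 ✓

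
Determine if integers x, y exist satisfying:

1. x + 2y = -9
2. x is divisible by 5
Yes

Take x = -15, y = 3. Substituting into each constraint:
  (1) (-15) + 2(3) = -9 ✓
  (2) -15 = 5 × -3, remainder 0 ✓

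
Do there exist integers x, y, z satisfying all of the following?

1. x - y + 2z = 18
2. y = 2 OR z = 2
Yes

Take x = 20, y = 2, z = 0. Substituting into each constraint:
  (1) 20 + (-2) + 2(0) = 18 ✓
  (2) y = 2, target 2 ✓ (first branch holds)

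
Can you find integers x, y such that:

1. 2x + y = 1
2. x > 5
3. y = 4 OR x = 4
No

The full constraint system is jointly infeasible over the integers. Each constraint and what it forces:

  - 2x + y = 1: is a linear equation tying the variables together
  - x > 5: bounds one variable relative to a constant
  - y = 4 OR x = 4: forces a choice: either y = 4 or x = 4

Split on the disjunction (y = 4 OR x = 4):
  • If y = 4: with y = 4, every remaining term of the linear equation is divisible by 2, so the left side is ≡ 0 (mod 2); but the right side -3 ≡ 1 (mod 2). No integers can satisfy it.
  • If x = 4: this contradicts the bound x ≥ 6.
Both branches are infeasible, so the system has no integer solution.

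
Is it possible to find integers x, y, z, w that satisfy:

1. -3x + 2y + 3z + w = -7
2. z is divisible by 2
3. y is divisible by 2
Yes

Take x = 3, y = 0, z = 0, w = 2. Substituting into each constraint:
  (1) -3(3) + 2(0) + 3(0) + 2 = -7 ✓
  (2) 0 = 2 × 0, remainder 0 ✓
  (3) 0 = 2 × 0, remainder 0 ✓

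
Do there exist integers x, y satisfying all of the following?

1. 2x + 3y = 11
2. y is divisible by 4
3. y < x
No

A contradictory subset is {2x + 3y = 11, y is divisible by 4}. No integer assignment can satisfy these jointly:

  - 2x + 3y = 11: is a linear equation tying the variables together
  - y is divisible by 4: restricts y to multiples of 4

Modular obstruction: writing y = 4y', every remaining term of the linear equation is divisible by 2, so the left side is ≡ 0 (mod 2); but the right side 11 ≡ 1 (mod 2). No integers can satisfy it.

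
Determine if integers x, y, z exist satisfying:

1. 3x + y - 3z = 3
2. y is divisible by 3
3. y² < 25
Yes

Take x = 1, y = 0, z = 0. Substituting into each constraint:
  (1) 3(1) + 0 - 3(0) = 3 ✓
  (2) 0 = 3 × 0, remainder 0 ✓
  (3) y² = (0)² = 0, and 0 < 25 ✓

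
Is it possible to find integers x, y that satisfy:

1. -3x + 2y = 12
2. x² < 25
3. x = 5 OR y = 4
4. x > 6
No

A contradictory subset is {-3x + 2y = 12, x = 5 OR y = 4, x > 6}. No integer assignment can satisfy these jointly:

  - -3x + 2y = 12: is a linear equation tying the variables together
  - x = 5 OR y = 4: forces a choice: either x = 5 or y = 4
  - x > 6: bounds one variable relative to a constant

Split on the disjunction (x = 5 OR y = 4):
  • If x = 5: this contradicts the bound x ≥ 7.
  • If y = 4: with y = 4, every remaining term of the linear equation is divisible by 3, so the left side is ≡ 0 (mod 3); but the right side 4 ≡ 1 (mod 3). No integers can satisfy it.
Both branches are infeasible, so the system has no integer solution.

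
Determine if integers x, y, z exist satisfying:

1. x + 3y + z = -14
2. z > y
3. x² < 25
Yes

Take x = 0, y = -4, z = -2. Substituting into each constraint:
  (1) 0 + 3(-4) + (-2) = -14 ✓
  (2) -2 > -4 ✓
  (3) x² = (0)² = 0, and 0 < 25 ✓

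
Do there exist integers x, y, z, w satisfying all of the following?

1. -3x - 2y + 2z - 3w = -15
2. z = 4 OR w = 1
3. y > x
Yes

Take x = 0, y = 1, z = 4, w = 7. Substituting into each constraint:
  (1) -3(0) - 2(1) + 2(4) - 3(7) = -15 ✓
  (2) z = 4, target 4 ✓ (first branch holds)
  (3) 1 > 0 ✓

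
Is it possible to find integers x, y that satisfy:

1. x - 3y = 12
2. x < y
Yes

Take x = -9, y = -7. Substituting into each constraint:
  (1) (-9) - 3(-7) = 12 ✓
  (2) -9 < -7 ✓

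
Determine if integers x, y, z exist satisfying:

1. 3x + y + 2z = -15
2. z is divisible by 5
Yes

Take x = -5, y = 0, z = 0. Substituting into each constraint:
  (1) 3(-5) + 0 + 2(0) = -15 ✓
  (2) 0 = 5 × 0, remainder 0 ✓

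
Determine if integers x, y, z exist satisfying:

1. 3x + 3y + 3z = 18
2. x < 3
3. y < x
Yes

Take x = 1, y = 0, z = 5. Substituting into each constraint:
  (1) 3(1) + 3(0) + 3(5) = 18 ✓
  (2) 1 < 3 ✓
  (3) 0 < 1 ✓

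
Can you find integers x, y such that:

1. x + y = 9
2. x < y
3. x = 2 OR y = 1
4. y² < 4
No

A contradictory subset is {x + y = 9, x < y, y² < 4}. No integer assignment can satisfy these jointly:

  - x + y = 9: is a linear equation tying the variables together
  - x < y: bounds one variable relative to another variable
  - y² < 4: restricts y to |y| ≤ 1

Propagating the comparison: x < y and y ≤ 1 give x ≤ 0. Range argument: with x ∈ [−∞, 0], y ∈ [-1, 1], the left side of the equation is at most 1, but the right side is 9 > 1. No integer solution exists.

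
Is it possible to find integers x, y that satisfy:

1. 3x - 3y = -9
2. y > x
Yes

Take x = 0, y = 3. Substituting into each constraint:
  (1) 3(0) - 3(3) = -9 ✓
  (2) 3 > 0 ✓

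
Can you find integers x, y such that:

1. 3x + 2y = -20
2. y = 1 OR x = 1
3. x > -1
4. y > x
No

A contradictory subset is {3x + 2y = -20, x > -1, y > x}. No integer assignment can satisfy these jointly:

  - 3x + 2y = -20: is a linear equation tying the variables together
  - x > -1: bounds one variable relative to a constant
  - y > x: bounds one variable relative to another variable

Propagating the comparison: y > x and x ≥ 0 give y ≥ 1. Range argument: with x ∈ [0, ∞], y ∈ [1, ∞], the left side of the equation is at least 2, but the right side is -20 < 2. No integer solution exists.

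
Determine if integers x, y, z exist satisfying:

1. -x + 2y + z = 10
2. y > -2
Yes

Take x = 0, y = 5, z = 0. Substituting into each constraint:
  (1) 0 + 2(5) + 0 = 10 ✓
  (2) 5 > -2 ✓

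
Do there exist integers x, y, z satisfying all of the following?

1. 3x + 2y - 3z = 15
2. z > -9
Yes

Take x = 1, y = 6, z = 0. Substituting into each constraint:
  (1) 3(1) + 2(6) - 3(0) = 15 ✓
  (2) 0 > -9 ✓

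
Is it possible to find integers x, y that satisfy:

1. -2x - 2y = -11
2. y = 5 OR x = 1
No

Even the single constraint (-2x - 2y = -11) is infeasible over the integers.

  - -2x - 2y = -11: every term on the left is divisible by 2, so the LHS ≡ 0 (mod 2), but the RHS -11 is not — no integer solution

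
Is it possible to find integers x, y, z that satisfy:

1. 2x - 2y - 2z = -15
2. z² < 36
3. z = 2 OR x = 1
No

Even the single constraint (2x - 2y - 2z = -15) is infeasible over the integers.

  - 2x - 2y - 2z = -15: every term on the left is divisible by 2, so the LHS ≡ 0 (mod 2), but the RHS -15 is not — no integer solution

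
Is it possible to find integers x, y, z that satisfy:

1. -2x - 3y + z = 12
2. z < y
Yes

Take x = -7, y = 0, z = -2. Substituting into each constraint:
  (1) -2(-7) - 3(0) + (-2) = 12 ✓
  (2) -2 < 0 ✓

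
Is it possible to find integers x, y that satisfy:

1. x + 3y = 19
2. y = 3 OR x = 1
Yes

Take x = 10, y = 3. Substituting into each constraint:
  (1) 10 + 3(3) = 19 ✓
  (2) y = 3, target 3 ✓ (first branch holds)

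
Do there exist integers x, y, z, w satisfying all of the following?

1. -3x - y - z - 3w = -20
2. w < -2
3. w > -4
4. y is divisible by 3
Yes

Take x = 0, y = 0, z = 29, w = -3. Substituting into each constraint:
  (1) -3(0) + 0 + (-29) - 3(-3) = -20 ✓
  (2) -3 < -2 ✓
  (3) -3 > -4 ✓
  (4) 0 = 3 × 0, remainder 0 ✓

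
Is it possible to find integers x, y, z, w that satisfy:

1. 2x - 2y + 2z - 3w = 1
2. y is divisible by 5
Yes

Take x = 2, y = 0, z = 0, w = 1. Substituting into each constraint:
  (1) 2(2) - 2(0) + 2(0) - 3(1) = 1 ✓
  (2) 0 = 5 × 0, remainder 0 ✓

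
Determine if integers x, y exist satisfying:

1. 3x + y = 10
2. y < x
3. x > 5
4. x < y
No

A contradictory subset is {y < x, x < y}. No integer assignment can satisfy these jointly:

  - y < x: bounds one variable relative to another variable
  - x < y: bounds one variable relative to another variable

Direct contradiction: x > y and y > x cannot both hold.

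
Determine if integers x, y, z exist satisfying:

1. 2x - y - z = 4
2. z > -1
Yes

Take x = 2, y = 0, z = 0. Substituting into each constraint:
  (1) 2(2) + 0 + 0 = 4 ✓
  (2) 0 > -1 ✓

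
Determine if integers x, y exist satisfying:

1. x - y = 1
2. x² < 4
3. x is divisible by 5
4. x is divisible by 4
Yes

Take x = 0, y = -1. Substituting into each constraint:
  (1) 0 + 1 = 1 ✓
  (2) x² = (0)² = 0, and 0 < 4 ✓
  (3) 0 = 5 × 0, remainder 0 ✓
  (4) 0 = 4 × 0, remainder 0 ✓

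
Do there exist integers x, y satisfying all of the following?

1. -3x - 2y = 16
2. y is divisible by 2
Yes

Take x = -4, y = -2. Substituting into each constraint:
  (1) -3(-4) - 2(-2) = 16 ✓
  (2) -2 = 2 × -1, remainder 0 ✓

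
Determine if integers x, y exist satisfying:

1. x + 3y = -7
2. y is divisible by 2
Yes

Take x = -7, y = 0. Substituting into each constraint:
  (1) (-7) + 3(0) = -7 ✓
  (2) 0 = 2 × 0, remainder 0 ✓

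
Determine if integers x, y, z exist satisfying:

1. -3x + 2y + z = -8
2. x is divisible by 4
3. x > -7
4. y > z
Yes

Take x = 0, y = -2, z = -4. Substituting into each constraint:
  (1) -3(0) + 2(-2) + (-4) = -8 ✓
  (2) 0 = 4 × 0, remainder 0 ✓
  (3) 0 > -7 ✓
  (4) -2 > -4 ✓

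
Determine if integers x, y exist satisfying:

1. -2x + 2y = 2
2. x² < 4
Yes

Take x = 0, y = 1. Substituting into each constraint:
  (1) -2(0) + 2(1) = 2 ✓
  (2) x² = (0)² = 0, and 0 < 4 ✓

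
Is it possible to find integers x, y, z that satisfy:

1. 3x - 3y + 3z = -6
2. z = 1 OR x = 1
Yes

Take x = -3, y = 0, z = 1. Substituting into each constraint:
  (1) 3(-3) - 3(0) + 3(1) = -6 ✓
  (2) z = 1, target 1 ✓ (first branch holds)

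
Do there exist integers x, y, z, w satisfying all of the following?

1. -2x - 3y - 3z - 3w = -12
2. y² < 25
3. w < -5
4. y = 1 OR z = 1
Yes

Take x = 15, y = 0, z = 1, w = -7. Substituting into each constraint:
  (1) -2(15) - 3(0) - 3(1) - 3(-7) = -12 ✓
  (2) y² = (0)² = 0, and 0 < 25 ✓
  (3) -7 < -5 ✓
  (4) z = 1, target 1 ✓ (second branch holds)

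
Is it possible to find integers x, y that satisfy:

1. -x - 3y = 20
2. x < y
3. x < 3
Yes

Take x = -8, y = -4. Substituting into each constraint:
  (1) 8 - 3(-4) = 20 ✓
  (2) -8 < -4 ✓
  (3) -8 < 3 ✓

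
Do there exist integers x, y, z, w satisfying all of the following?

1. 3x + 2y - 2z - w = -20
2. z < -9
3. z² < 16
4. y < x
No

A contradictory subset is {z < -9, z² < 16}. No integer assignment can satisfy these jointly:

  - z < -9: bounds one variable relative to a constant
  - z² < 16: restricts z to |z| ≤ 3

Direct contradiction: the bounds on z require z ≥ -3 and z ≤ -10 simultaneously, which is empty.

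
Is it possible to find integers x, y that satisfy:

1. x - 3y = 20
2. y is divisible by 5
Yes

Take x = 20, y = 0. Substituting into each constraint:
  (1) 20 - 3(0) = 20 ✓
  (2) 0 = 5 × 0, remainder 0 ✓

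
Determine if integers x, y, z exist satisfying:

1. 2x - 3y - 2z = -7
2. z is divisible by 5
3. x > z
Yes

Take x = 1, y = 3, z = 0. Substituting into each constraint:
  (1) 2(1) - 3(3) - 2(0) = -7 ✓
  (2) 0 = 5 × 0, remainder 0 ✓
  (3) 1 > 0 ✓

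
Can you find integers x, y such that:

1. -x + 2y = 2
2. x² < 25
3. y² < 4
Yes

Take x = 0, y = 1. Substituting into each constraint:
  (1) 0 + 2(1) = 2 ✓
  (2) x² = (0)² = 0, and 0 < 25 ✓
  (3) y² = (1)² = 1, and 1 < 4 ✓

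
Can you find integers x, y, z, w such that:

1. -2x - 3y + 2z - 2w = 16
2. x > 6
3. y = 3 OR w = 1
Yes

Take x = 7, y = 0, z = 16, w = 1. Substituting into each constraint:
  (1) -2(7) - 3(0) + 2(16) - 2(1) = 16 ✓
  (2) 7 > 6 ✓
  (3) w = 1, target 1 ✓ (second branch holds)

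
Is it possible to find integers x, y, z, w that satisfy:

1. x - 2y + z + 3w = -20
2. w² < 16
Yes

Take x = 0, y = 10, z = 0, w = 0. Substituting into each constraint:
  (1) 0 - 2(10) + 0 + 3(0) = -20 ✓
  (2) w² = (0)² = 0, and 0 < 16 ✓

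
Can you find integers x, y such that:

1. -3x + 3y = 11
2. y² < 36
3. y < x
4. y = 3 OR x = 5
No

Even the single constraint (-3x + 3y = 11) is infeasible over the integers.

  - -3x + 3y = 11: every term on the left is divisible by 3, so the LHS ≡ 0 (mod 3), but the RHS 11 is not — no integer solution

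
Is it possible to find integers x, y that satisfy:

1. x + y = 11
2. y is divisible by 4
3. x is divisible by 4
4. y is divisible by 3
No

A contradictory subset is {x + y = 11, y is divisible by 4, x is divisible by 4}. No integer assignment can satisfy these jointly:

  - x + y = 11: is a linear equation tying the variables together
  - y is divisible by 4: restricts y to multiples of 4
  - x is divisible by 4: restricts x to multiples of 4

Modular obstruction: writing x = 4x' and writing y = 4y', every remaining term of the linear equation is divisible by 4, so the left side is ≡ 0 (mod 4); but the right side 11 ≡ 3 (mod 4). No integers can satisfy it.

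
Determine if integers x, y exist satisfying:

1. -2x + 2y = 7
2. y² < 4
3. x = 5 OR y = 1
No

Even the single constraint (-2x + 2y = 7) is infeasible over the integers.

  - -2x + 2y = 7: every term on the left is divisible by 2, so the LHS ≡ 0 (mod 2), but the RHS 7 is not — no integer solution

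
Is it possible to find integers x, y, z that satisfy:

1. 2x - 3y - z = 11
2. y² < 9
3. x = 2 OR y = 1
Yes

Take x = 2, y = 0, z = -7. Substituting into each constraint:
  (1) 2(2) - 3(0) + 7 = 11 ✓
  (2) y² = (0)² = 0, and 0 < 9 ✓
  (3) x = 2, target 2 ✓ (first branch holds)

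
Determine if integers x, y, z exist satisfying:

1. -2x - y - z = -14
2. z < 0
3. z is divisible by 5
Yes

Take x = 0, y = 19, z = -5. Substituting into each constraint:
  (1) -2(0) + (-19) + 5 = -14 ✓
  (2) -5 < 0 ✓
  (3) -5 = 5 × -1, remainder 0 ✓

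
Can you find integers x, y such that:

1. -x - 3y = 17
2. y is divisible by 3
Yes

Take x = -17, y = 0. Substituting into each constraint:
  (1) 17 - 3(0) = 17 ✓
  (2) 0 = 3 × 0, remainder 0 ✓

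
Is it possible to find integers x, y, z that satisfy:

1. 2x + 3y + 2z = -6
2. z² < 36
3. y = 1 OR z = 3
Yes

Take x = -9, y = 2, z = 3. Substituting into each constraint:
  (1) 2(-9) + 3(2) + 2(3) = -6 ✓
  (2) z² = (3)² = 9, and 9 < 36 ✓
  (3) z = 3, target 3 ✓ (second branch holds)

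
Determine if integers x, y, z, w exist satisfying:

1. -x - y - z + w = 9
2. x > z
Yes

Take x = 1, y = -10, z = 0, w = 0. Substituting into each constraint:
  (1) (-1) + 10 + 0 + 0 = 9 ✓
  (2) 1 > 0 ✓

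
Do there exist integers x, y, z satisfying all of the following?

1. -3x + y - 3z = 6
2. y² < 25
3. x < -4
Yes

Take x = -5, y = 0, z = 3. Substituting into each constraint:
  (1) -3(-5) + 0 - 3(3) = 6 ✓
  (2) y² = (0)² = 0, and 0 < 25 ✓
  (3) -5 < -4 ✓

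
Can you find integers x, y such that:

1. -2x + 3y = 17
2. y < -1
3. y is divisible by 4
No

A contradictory subset is {-2x + 3y = 17, y is divisible by 4}. No integer assignment can satisfy these jointly:

  - -2x + 3y = 17: is a linear equation tying the variables together
  - y is divisible by 4: restricts y to multiples of 4

Modular obstruction: writing y = 4y', every remaining term of the linear equation is divisible by 2, so the left side is ≡ 0 (mod 2); but the right side 17 ≡ 1 (mod 2). No integers can satisfy it.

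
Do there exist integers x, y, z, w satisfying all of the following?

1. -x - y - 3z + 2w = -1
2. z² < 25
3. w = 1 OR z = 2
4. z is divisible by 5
Yes

Take x = 3, y = 0, z = 0, w = 1. Substituting into each constraint:
  (1) (-3) + 0 - 3(0) + 2(1) = -1 ✓
  (2) z² = (0)² = 0, and 0 < 25 ✓
  (3) w = 1, target 1 ✓ (first branch holds)
  (4) 0 = 5 × 0, remainder 0 ✓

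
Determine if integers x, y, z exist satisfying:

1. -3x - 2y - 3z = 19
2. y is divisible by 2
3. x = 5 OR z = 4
Yes

Take x = 5, y = -2, z = -10. Substituting into each constraint:
  (1) -3(5) - 2(-2) - 3(-10) = 19 ✓
  (2) -2 = 2 × -1, remainder 0 ✓
  (3) x = 5, target 5 ✓ (first branch holds)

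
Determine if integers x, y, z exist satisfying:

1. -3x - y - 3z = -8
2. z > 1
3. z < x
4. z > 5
Yes

Take x = 7, y = -31, z = 6. Substituting into each constraint:
  (1) -3(7) + 31 - 3(6) = -8 ✓
  (2) 6 > 1 ✓
  (3) 6 < 7 ✓
  (4) 6 > 5 ✓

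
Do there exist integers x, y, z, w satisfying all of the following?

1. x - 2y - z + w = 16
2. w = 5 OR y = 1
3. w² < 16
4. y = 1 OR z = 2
Yes

Take x = 0, y = 1, z = -18, w = 0. Substituting into each constraint:
  (1) 0 - 2(1) + 18 + 0 = 16 ✓
  (2) y = 1, target 1 ✓ (second branch holds)
  (3) w² = (0)² = 0, and 0 < 16 ✓
  (4) y = 1, target 1 ✓ (first branch holds)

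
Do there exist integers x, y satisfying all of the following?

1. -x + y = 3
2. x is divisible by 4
Yes

Take x = 0, y = 3. Substituting into each constraint:
  (1) 0 + 3 = 3 ✓
  (2) 0 = 4 × 0, remainder 0 ✓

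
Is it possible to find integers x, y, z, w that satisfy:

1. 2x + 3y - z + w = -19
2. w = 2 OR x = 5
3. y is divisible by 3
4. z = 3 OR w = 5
Yes

Take x = -9, y = 0, z = 3, w = 2. Substituting into each constraint:
  (1) 2(-9) + 3(0) + (-3) + 2 = -19 ✓
  (2) w = 2, target 2 ✓ (first branch holds)
  (3) 0 = 3 × 0, remainder 0 ✓
  (4) z = 3, target 3 ✓ (first branch holds)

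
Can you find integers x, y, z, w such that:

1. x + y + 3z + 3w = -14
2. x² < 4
Yes

Take x = 1, y = 0, z = -5, w = 0. Substituting into each constraint:
  (1) 1 + 0 + 3(-5) + 3(0) = -14 ✓
  (2) x² = (1)² = 1, and 1 < 4 ✓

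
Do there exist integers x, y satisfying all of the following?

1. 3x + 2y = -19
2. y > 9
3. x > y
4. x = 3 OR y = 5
No

A contradictory subset is {3x + 2y = -19, y > 9, x > y}. No integer assignment can satisfy these jointly:

  - 3x + 2y = -19: is a linear equation tying the variables together
  - y > 9: bounds one variable relative to a constant
  - x > y: bounds one variable relative to another variable

Propagating the comparison: x > y and y ≥ 10 give x ≥ 11. Range argument: with x ∈ [11, ∞], y ∈ [10, ∞], the left side of the equation is at least 53, but the right side is -19 < 53. No integer solution exists.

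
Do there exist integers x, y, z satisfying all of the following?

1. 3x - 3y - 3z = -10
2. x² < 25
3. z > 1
No

Even the single constraint (3x - 3y - 3z = -10) is infeasible over the integers.

  - 3x - 3y - 3z = -10: every term on the left is divisible by 3, so the LHS ≡ 0 (mod 3), but the RHS -10 is not — no integer solution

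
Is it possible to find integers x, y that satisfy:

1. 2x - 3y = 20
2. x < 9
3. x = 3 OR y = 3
No

The full constraint system is jointly infeasible over the integers. Each constraint and what it forces:

  - 2x - 3y = 20: is a linear equation tying the variables together
  - x < 9: bounds one variable relative to a constant
  - x = 3 OR y = 3: forces a choice: either x = 3 or y = 3

Split on the disjunction (x = 3 OR y = 3):
  • If x = 3: with x = 3, every remaining term of the linear equation is divisible by 3, so the left side is ≡ 0 (mod 3); but the right side 14 ≡ 2 (mod 3). No integers can satisfy it.
  • If y = 3: with y = 3, every remaining term of the linear equation is divisible by 2, so the left side is ≡ 0 (mod 2); but the right side 29 ≡ 1 (mod 2). No integers can satisfy it.
Both branches are infeasible, so the system has no integer solution.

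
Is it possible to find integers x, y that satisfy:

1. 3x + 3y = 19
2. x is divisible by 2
No

Even the single constraint (3x + 3y = 19) is infeasible over the integers.

  - 3x + 3y = 19: every term on the left is divisible by 3, so the LHS ≡ 0 (mod 3), but the RHS 19 is not — no integer solution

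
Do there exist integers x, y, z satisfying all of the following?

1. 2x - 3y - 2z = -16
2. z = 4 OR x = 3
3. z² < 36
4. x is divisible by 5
Yes

Take x = 5, y = 6, z = 4. Substituting into each constraint:
  (1) 2(5) - 3(6) - 2(4) = -16 ✓
  (2) z = 4, target 4 ✓ (first branch holds)
  (3) z² = (4)² = 16, and 16 < 36 ✓
  (4) 5 = 5 × 1, remainder 0 ✓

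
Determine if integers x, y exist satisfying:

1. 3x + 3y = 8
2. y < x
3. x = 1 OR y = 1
No

Even the single constraint (3x + 3y = 8) is infeasible over the integers.

  - 3x + 3y = 8: every term on the left is divisible by 3, so the LHS ≡ 0 (mod 3), but the RHS 8 is not — no integer solution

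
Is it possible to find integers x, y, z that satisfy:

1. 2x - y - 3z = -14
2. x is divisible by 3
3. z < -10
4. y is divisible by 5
Yes

Take x = 0, y = 50, z = -12. Substituting into each constraint:
  (1) 2(0) + (-50) - 3(-12) = -14 ✓
  (2) 0 = 3 × 0, remainder 0 ✓
  (3) -12 < -10 ✓
  (4) 50 = 5 × 10, remainder 0 ✓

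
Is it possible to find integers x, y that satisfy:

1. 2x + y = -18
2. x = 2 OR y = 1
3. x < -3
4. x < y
No

A contradictory subset is {2x + y = -18, x = 2 OR y = 1, x < -3}. No integer assignment can satisfy these jointly:

  - 2x + y = -18: is a linear equation tying the variables together
  - x = 2 OR y = 1: forces a choice: either x = 2 or y = 1
  - x < -3: bounds one variable relative to a constant

Split on the disjunction (x = 2 OR y = 1):
  • If x = 2: this contradicts the bound x ≤ -4.
  • If y = 1: with y = 1, every remaining term of the linear equation is divisible by 2, so the left side is ≡ 0 (mod 2); but the right side -19 ≡ 1 (mod 2). No integers can satisfy it.
Both branches are infeasible, so the system has no integer solution.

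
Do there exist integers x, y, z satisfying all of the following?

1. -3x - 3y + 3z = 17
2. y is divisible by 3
No

Even the single constraint (-3x - 3y + 3z = 17) is infeasible over the integers.

  - -3x - 3y + 3z = 17: every term on the left is divisible by 3, so the LHS ≡ 0 (mod 3), but the RHS 17 is not — no integer solution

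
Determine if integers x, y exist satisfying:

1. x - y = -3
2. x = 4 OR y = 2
Yes

Take x = 4, y = 7. Substituting into each constraint:
  (1) 4 + (-7) = -3 ✓
  (2) x = 4, target 4 ✓ (first branch holds)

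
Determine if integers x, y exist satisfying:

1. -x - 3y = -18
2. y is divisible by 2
Yes

Take x = 18, y = 0. Substituting into each constraint:
  (1) (-18) - 3(0) = -18 ✓
  (2) 0 = 2 × 0, remainder 0 ✓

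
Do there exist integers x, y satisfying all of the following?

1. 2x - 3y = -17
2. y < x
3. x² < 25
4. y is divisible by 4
No

A contradictory subset is {2x - 3y = -17, y is divisible by 4}. No integer assignment can satisfy these jointly:

  - 2x - 3y = -17: is a linear equation tying the variables together
  - y is divisible by 4: restricts y to multiples of 4

Modular obstruction: writing y = 4y', every remaining term of the linear equation is divisible by 2, so the left side is ≡ 0 (mod 2); but the right side -17 ≡ 1 (mod 2). No integers can satisfy it.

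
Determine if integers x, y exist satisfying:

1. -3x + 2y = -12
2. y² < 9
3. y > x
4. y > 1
No

A contradictory subset is {-3x + 2y = -12, y² < 9, y > x}. No integer assignment can satisfy these jointly:

  - -3x + 2y = -12: is a linear equation tying the variables together
  - y² < 9: restricts y to |y| ≤ 2
  - y > x: bounds one variable relative to another variable

Propagating the comparison: x < y and y ≤ 2 give x ≤ 1. Range argument: with x ∈ [−∞, 1], y ∈ [-2, 2], the left side of the equation is at least -7, but the right side is -12 < -7. No integer solution exists.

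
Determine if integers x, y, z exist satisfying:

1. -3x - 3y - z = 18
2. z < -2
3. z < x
Yes

Take x = 0, y = -5, z = -3. Substituting into each constraint:
  (1) -3(0) - 3(-5) + 3 = 18 ✓
  (2) -3 < -2 ✓
  (3) -3 < 0 ✓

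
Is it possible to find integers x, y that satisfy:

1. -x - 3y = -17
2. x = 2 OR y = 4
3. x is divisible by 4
No

The full constraint system is jointly infeasible over the integers. Each constraint and what it forces:

  - -x - 3y = -17: is a linear equation tying the variables together
  - x = 2 OR y = 4: forces a choice: either x = 2 or y = 4
  - x is divisible by 4: restricts x to multiples of 4

Split on the disjunction (x = 2 OR y = 4):
  • If x = 2: this contradicts the divisibility constraint — 2 is not a multiple of 4.
  • If y = 4: with y = 4, writing x = 4x', every remaining term of the linear equation is divisible by 4, so the left side is ≡ 0 (mod 4); but the right side -5 ≡ 3 (mod 4). No integers can satisfy it.
Both branches are infeasible, so the system has no integer solution.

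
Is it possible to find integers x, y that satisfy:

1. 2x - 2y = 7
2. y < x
No

Even the single constraint (2x - 2y = 7) is infeasible over the integers.

  - 2x - 2y = 7: every term on the left is divisible by 2, so the LHS ≡ 0 (mod 2), but the RHS 7 is not — no integer solution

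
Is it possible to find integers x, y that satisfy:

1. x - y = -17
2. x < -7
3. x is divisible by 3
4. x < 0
Yes

Take x = -9, y = 8. Substituting into each constraint:
  (1) (-9) + (-8) = -17 ✓
  (2) -9 < -7 ✓
  (3) -9 = 3 × -3, remainder 0 ✓
  (4) -9 < 0 ✓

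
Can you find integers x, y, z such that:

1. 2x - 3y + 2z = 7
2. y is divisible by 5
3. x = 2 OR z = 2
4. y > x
Yes

Take x = -6, y = -5, z = 2. Substituting into each constraint:
  (1) 2(-6) - 3(-5) + 2(2) = 7 ✓
  (2) -5 = 5 × -1, remainder 0 ✓
  (3) z = 2, target 2 ✓ (second branch holds)
  (4) -5 > -6 ✓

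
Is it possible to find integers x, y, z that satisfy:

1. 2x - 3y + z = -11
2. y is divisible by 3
Yes

Take x = 0, y = 0, z = -11. Substituting into each constraint:
  (1) 2(0) - 3(0) + (-11) = -11 ✓
  (2) 0 = 3 × 0, remainder 0 ✓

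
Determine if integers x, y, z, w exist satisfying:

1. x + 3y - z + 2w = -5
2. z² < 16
Yes

Take x = -5, y = 0, z = 0, w = 0. Substituting into each constraint:
  (1) (-5) + 3(0) + 0 + 2(0) = -5 ✓
  (2) z² = (0)² = 0, and 0 < 16 ✓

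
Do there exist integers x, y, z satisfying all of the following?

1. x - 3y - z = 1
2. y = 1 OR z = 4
Yes

Take x = 4, y = 1, z = 0. Substituting into each constraint:
  (1) 4 - 3(1) + 0 = 1 ✓
  (2) y = 1, target 1 ✓ (first branch holds)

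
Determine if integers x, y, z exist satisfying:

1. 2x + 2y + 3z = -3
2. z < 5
Yes

Take x = -3, y = 0, z = 1. Substituting into each constraint:
  (1) 2(-3) + 2(0) + 3(1) = -3 ✓
  (2) 1 < 5 ✓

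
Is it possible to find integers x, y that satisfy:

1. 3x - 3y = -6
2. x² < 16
Yes

Take x = -2, y = 0. Substituting into each constraint:
  (1) 3(-2) - 3(0) = -6 ✓
  (2) x² = (-2)² = 4, and 4 < 16 ✓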